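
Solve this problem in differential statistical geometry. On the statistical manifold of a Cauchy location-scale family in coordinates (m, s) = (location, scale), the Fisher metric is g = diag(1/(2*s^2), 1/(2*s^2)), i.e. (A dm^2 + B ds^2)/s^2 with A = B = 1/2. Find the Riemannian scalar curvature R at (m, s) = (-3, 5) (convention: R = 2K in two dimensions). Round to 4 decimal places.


The metric has the form g = (A dm^2 + B ds^2)/s^2 with A = 1/2, B = 1/2.
Substitute u = sqrt(A/B)*m: g = B*(du^2 + ds^2)/s^2, i.e. B times the
Poincare upper half-plane metric, which has constant Gaussian curvature -1.
Scaling a 2D metric by a constant c divides the Gaussian curvature by c,
so K = -1/B = -1/(1/2) = -2.0000 everywhere (the point (m, s) = (-3, 5) is irrelevant:
the curvature is constant).
Scalar curvature in dimension 2: R = 2K = -2/(1/2) = -4.0000.

-4.0000


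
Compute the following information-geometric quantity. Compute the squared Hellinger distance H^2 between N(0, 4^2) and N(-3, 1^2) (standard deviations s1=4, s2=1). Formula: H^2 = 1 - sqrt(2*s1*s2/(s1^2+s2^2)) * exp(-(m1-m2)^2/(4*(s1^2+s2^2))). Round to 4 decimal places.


Squared Hellinger distance for Gaussians:
H^2 = 1 - sqrt(2*s1*s2/(s1^2+s2^2)) * exp(-(m1-m2)^2/(4*(s1^2+s2^2))).
s1^2 = 16, s2^2 = 1, s1^2+s2^2 = 17.
sqrt(2*4*1/(17)) = 0.685994.
(m1-m2)^2 = (3)^2 = 9.
exp(-9/(4*17)) = exp(-0.132353) = 0.876032.
H^2 = 1 - 0.685994*0.876032 = 0.3990

0.3990


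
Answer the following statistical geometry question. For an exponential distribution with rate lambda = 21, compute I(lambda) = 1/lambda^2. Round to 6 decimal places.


Fisher information for exponential: I(lambda) = 1/lambda^2.
lambda = 21, lambda^2 = 441.
I = 1/441 = 0.002268

0.002268


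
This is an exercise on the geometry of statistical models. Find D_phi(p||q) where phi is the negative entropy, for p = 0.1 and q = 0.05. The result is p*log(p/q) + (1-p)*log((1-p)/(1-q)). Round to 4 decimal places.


Bregman divergence with negative entropy generator:
D = p*log(p/q) + (1-p)*log((1-p)/(1-q)).
p = 0.1, q = 0.05.
p*log(p/q) = 0.1*log(0.1/0.05) = 0.069315.
(1-p)*log((1-p)/(1-q)) = 0.9*log(0.9/0.95) = -0.04866.
D = 0.069315 + -0.04866 = 0.0207

0.0207


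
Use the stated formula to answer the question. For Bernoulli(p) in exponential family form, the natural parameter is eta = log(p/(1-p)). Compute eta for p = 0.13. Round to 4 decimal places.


Natural parameter for Bernoulli: eta = log(p/(1-p)).
p = 0.13, 1-p = 0.87.
p/(1-p) = 0.149425.
eta = log(0.149425) = -1.9010

-1.9010


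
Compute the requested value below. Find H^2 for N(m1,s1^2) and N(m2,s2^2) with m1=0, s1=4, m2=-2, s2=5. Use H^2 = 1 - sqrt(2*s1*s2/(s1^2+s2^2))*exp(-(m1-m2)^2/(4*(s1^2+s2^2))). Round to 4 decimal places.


Squared Hellinger distance for Gaussians:
H^2 = 1 - sqrt(2*s1*s2/(s1^2+s2^2)) * exp(-(m1-m2)^2/(4*(s1^2+s2^2))).
s1^2 = 16, s2^2 = 25, s1^2+s2^2 = 41.
sqrt(2*4*5/(41)) = 0.98773.
(m1-m2)^2 = (2)^2 = 4.
exp(-4/(4*41)) = exp(-0.02439) = 0.975905.
H^2 = 1 - 0.98773*0.975905 = 0.0361

0.0361


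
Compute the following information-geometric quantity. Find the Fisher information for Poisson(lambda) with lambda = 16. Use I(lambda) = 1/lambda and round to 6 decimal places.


Fisher information for Poisson: I(lambda) = 1/lambda.
lambda = 16.
I(lambda) = 1/16 = 0.062500

0.062500


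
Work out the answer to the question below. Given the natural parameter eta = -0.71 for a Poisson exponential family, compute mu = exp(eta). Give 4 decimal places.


Expectation parameter for Poisson exponential family:
mu = exp(eta).
eta = -0.71.
mu = exp(-0.71) = 0.4916

0.4916


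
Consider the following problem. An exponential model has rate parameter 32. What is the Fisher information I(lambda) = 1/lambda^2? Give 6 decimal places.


Fisher information for exponential: I(lambda) = 1/lambda^2.
lambda = 32, lambda^2 = 1024.
I = 1/1024 = 0.000977

0.000977


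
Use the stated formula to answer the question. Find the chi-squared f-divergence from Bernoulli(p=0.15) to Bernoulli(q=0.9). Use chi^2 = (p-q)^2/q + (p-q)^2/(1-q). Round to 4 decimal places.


Chi-squared divergence between Bernoulli distributions:
chi^2 = (p-q)^2/q + (p-q)^2/(1-q).
p = 0.15, q = 0.9, p-q = -0.75.
(p-q)^2 = 0.5625.
term1 = 0.5625/0.9 = 0.625.
term2 = 0.5625/0.1 = 5.625.
chi^2 = 0.625 + 5.625 = 6.2500

6.2500


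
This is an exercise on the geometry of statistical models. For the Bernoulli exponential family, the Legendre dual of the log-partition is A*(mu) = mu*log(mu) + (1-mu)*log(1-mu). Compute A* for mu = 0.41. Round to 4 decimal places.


Legendre transform for Bernoulli:
A*(mu) = mu*log(mu) + (1-mu)*log(1-mu).
mu = 0.41, 1-mu = 0.59.
mu*log(mu) = 0.41*log(0.41) = -0.365555.
(1-mu)*log(1-mu) = 0.59*log(0.59) = -0.311303.
A* = -0.365555 + -0.311303 = -0.6769

-0.6769


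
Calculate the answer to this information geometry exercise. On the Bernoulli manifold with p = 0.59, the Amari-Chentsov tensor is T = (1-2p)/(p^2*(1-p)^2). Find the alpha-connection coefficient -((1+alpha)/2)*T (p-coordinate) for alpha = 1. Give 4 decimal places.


Skewness (Amari-Chentsov) tensor: T = (1-2p)/(p^2*(1-p)^2).
p = 0.59, 1-2p = -0.18, p^2 = 0.3481, (1-p)^2 = 0.1681.
T = -0.18/(0.3481 * 0.1681) = -3.076102.
In the p-coordinate, Gamma^(alpha) = Gamma^(0) - (alpha/2)*T with Gamma^(0) = (1/2)*g'(p) = -T/2,
so Gamma^(alpha) = -((1+alpha)/2)*T.
alpha = 1, -(1+alpha)/2 = -1.0.
Gamma = -1.0 * -3.076102 = 3.0761

3.0761


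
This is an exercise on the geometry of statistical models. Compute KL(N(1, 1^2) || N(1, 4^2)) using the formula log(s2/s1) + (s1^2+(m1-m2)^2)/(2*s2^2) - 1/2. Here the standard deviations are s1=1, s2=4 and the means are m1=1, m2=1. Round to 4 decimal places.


KL divergence between normal distributions:
KL = log(s2/s1) + (s1^2 + (m1-m2)^2)/(2*s2^2) - 1/2.
log(4/1) = 1.386294.
(1^2 + (1-1)^2)/(2*4^2) = (1 + 0)/32 = 0.03125.
KL = 1.386294 + 0.03125 - 0.5 = 0.9175

0.9175


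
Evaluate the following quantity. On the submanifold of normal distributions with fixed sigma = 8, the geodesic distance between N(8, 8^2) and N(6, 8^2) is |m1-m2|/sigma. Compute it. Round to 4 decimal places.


On the fixed-variance normal subfamily, geodesic distance = |m1-m2|/sigma.
|8 - 6| = 2.
sigma = 8.
d = 2/8 = 0.2500

0.2500


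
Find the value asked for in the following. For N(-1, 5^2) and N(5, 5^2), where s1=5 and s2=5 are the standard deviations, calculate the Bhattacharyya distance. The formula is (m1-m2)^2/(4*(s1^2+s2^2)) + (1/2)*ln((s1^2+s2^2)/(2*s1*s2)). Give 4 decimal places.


Bhattacharyya distance between two Gaussians:
DB = (m1-m2)^2/(4*(s1^2+s2^2)) + (1/2)*ln((s1^2+s2^2)/(2*s1*s2)).
(m1-m2)^2 = (-6)^2 = 36.
s1^2+s2^2 = 25 + 25 = 50.
term1 = 36/200 = 0.18.
term2 = 0.5*ln(50/50.0) = 0.0.
DB = 0.18 + 0.0 = 0.1800

0.1800


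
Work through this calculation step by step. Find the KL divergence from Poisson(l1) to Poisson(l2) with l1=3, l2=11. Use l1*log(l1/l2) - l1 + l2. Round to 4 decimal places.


KL divergence for Poisson:
KL = l1*log(l1/l2) - l1 + l2.
l1 = 3, l2 = 11.
log(3/11) = -1.299283.
l1*log(l1/l2) = 3 * -1.299283 = -3.897849.
KL = -3.897849 - 3 + 11 = 4.1022

4.1022


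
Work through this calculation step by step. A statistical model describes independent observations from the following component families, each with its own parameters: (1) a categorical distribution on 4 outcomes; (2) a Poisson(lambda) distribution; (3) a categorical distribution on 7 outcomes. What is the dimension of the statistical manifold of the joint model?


The dimension of a statistical manifold equals the number of free
(independent) real parameters of the model. For a product of independent
blocks the parameter counts add.
- categorical on 4 outcomes (probabilities sum to 1): 4-1 = 3.
- Poisson (lambda): 1.
- categorical on 7 outcomes (probabilities sum to 1): 7-1 = 6.
Total = 3 + 1 + 6 = 10.
Dimension = 10

10


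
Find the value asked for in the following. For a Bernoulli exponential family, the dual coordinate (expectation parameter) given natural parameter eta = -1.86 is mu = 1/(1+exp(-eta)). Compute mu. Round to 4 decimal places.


Dual coordinate (expectation parameter) for Bernoulli:
mu = 1/(1+exp(-eta)).
eta = -1.86.
exp(-eta) = exp(1.86) = 6.423737.
mu = 1/(1+6.423737) = 0.1347

0.1347


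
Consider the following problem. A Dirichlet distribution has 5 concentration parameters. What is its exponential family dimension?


Exponential family dimension calculation:
Dirichlet with 5 components has 5 natural parameters.

5


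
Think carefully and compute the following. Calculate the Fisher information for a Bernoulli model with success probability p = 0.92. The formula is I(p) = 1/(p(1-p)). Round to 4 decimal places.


For Bernoulli(p), Fisher information is I(p) = 1/(p*(1-p)).
p = 0.92, 1-p = 0.08.
p*(1-p) = 0.0736.
I(p) = 1/0.0736 = 13.5870

13.5870


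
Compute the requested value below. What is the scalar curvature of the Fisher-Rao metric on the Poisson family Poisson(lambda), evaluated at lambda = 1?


This family has a single free parameter, so its statistical manifold
is 1-dimensional. The Riemann curvature tensor of any 1-dimensional
Riemannian manifold vanishes identically, so R = 0.

0


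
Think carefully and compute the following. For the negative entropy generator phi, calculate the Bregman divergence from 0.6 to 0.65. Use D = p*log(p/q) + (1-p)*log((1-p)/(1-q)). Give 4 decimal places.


Bregman divergence with negative entropy generator:
D = p*log(p/q) + (1-p)*log((1-p)/(1-q)).
p = 0.6, q = 0.65.
p*log(p/q) = 0.6*log(0.6/0.65) = -0.048026.
(1-p)*log((1-p)/(1-q)) = 0.4*log(0.4/0.35) = 0.053413.
D = -0.048026 + 0.053413 = 0.0054

0.0054


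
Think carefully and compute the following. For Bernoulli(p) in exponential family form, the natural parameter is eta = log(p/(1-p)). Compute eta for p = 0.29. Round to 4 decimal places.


Natural parameter for Bernoulli: eta = log(p/(1-p)).
p = 0.29, 1-p = 0.71.
p/(1-p) = 0.408451.
eta = log(0.408451) = -0.8954

-0.8954


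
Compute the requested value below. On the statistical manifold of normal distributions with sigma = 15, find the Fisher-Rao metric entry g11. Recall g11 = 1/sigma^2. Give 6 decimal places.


For the 2-parameter normal family, the Fisher metric has:
  g11 = 1/sigma^2, g22 = 2/sigma^2.
sigma = 15, sigma^2 = 225.
g11 = 0.004444

0.004444


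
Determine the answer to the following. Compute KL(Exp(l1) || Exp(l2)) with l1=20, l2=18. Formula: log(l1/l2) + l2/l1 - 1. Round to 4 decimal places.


KL divergence for exponential family:
KL = log(l1/l2) + l2/l1 - 1.
log(20/18) = 0.105361.
18/20 = 0.9.
KL = 0.105361 + 0.9 - 1 = 0.0054

0.0054


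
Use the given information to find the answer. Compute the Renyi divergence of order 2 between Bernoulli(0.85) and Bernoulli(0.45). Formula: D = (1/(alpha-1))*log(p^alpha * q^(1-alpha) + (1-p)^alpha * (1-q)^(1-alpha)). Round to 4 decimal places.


Renyi divergence of order alpha between Bernoulli distributions:
D = (1/(alpha-1))*log(p^alpha * q^(1-alpha) + (1-p)^alpha * (1-q)^(1-alpha)).
alpha = 2, p = 0.85, q = 0.45.
p^alpha * q^(1-alpha) = 0.85^2 * 0.45^-1 = 1.605556.
(1-p)^alpha * (1-q)^(1-alpha) = 0.15^2 * 0.55^-1 = 0.040909.
sum = 1.605556 + 0.040909 = 1.646465.
D = (1/1)*log(1.646465) = 0.4986

0.4986


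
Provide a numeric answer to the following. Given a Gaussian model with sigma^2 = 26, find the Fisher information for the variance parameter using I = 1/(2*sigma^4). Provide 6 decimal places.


Fisher information for variance: I(sigma^2) = 1/(2*sigma^4).
sigma^2 = 26, so sigma^4 = 676.
I = 1/(2*676) = 1/1352 = 0.000740

0.000740


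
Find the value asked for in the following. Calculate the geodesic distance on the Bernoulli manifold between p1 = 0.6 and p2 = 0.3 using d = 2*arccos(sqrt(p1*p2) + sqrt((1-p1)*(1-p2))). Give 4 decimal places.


Geodesic distance on Bernoulli manifold:
d(p1,p2) = 2*arccos(sqrt(p1*p2) + sqrt((1-p1)*(1-p2))).
sqrt(p1*p2) = sqrt(0.6*0.3) = 0.424264.
sqrt((1-p1)*(1-p2)) = sqrt(0.4*0.7) = 0.52915.
arg = 0.424264 + 0.52915 = 0.953414.
d = 2*arccos(0.953414) = 0.6129

0.6129


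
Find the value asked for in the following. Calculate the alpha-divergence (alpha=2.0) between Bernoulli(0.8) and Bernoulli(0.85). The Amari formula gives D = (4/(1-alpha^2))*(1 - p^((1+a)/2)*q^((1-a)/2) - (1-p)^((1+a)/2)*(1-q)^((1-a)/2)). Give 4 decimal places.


Amari alpha-divergence:
D = (4/(1-alpha^2))*(1 - p^((1+a)/2)*q^((1-a)/2) - (1-p)^((1+a)/2)*(1-q)^((1-a)/2)).
alpha = 2.0, p = 0.8, q = 0.85.
e1 = (1+alpha)/2 = 1.5, e2 = (1-alpha)/2 = -0.5.
t1 = p^e1 * q^e2 = 0.8^1.5 * 0.85^-0.5 = 0.776114.
t2 = (1-p)^e1 * (1-q)^e2 = 0.2^1.5 * 0.15^-0.5 = 0.23094.
4/(1-alpha^2) = -1.333333.
D = -1.333333*(1 - 0.776114 - 0.23094) = 0.0094

0.0094


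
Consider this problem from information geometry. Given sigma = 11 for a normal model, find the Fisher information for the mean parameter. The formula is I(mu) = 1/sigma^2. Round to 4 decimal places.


The Fisher information for the mean of a normal distribution is I(mu) = 1/sigma^2.
sigma = 11, so sigma^2 = 121.
I(mu) = 1/121 = 0.0083

0.0083


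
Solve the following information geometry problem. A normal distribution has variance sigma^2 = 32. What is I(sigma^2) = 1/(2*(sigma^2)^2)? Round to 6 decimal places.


Fisher information for variance: I(sigma^2) = 1/(2*sigma^4).
sigma^2 = 32, so sigma^4 = 1024.
I = 1/(2*1024) = 1/2048 = 0.000488

0.000488


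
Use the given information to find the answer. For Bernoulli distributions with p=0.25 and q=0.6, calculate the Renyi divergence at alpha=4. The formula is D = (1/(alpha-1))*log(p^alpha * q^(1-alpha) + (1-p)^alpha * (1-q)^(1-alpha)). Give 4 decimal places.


Renyi divergence of order alpha between Bernoulli distributions:
D = (1/(alpha-1))*log(p^alpha * q^(1-alpha) + (1-p)^alpha * (1-q)^(1-alpha)).
alpha = 4, p = 0.25, q = 0.6.
p^alpha * q^(1-alpha) = 0.25^4 * 0.6^-3 = 0.018084.
(1-p)^alpha * (1-q)^(1-alpha) = 0.75^4 * 0.4^-3 = 4.943848.
sum = 0.018084 + 4.943848 = 4.961932.
D = (1/3)*log(4.961932) = 0.5339

0.5339


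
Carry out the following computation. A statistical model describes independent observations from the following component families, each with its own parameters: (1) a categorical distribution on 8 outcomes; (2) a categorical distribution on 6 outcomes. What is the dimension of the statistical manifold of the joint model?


The dimension of a statistical manifold equals the number of free
(independent) real parameters of the model. For a product of independent
blocks the parameter counts add.
- categorical on 8 outcomes (probabilities sum to 1): 8-1 = 7.
- categorical on 6 outcomes (probabilities sum to 1): 6-1 = 5.
Total = 7 + 5 = 12.
Dimension = 12

12


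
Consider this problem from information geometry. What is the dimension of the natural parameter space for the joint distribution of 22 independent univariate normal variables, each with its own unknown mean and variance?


Exponential family dimension calculation:
Each univariate normal has two natural parameters (mu/sigma^2 and -1/(2 sigma^2)).
With 22 independent components, dim = 2 * 22 = 44.

44


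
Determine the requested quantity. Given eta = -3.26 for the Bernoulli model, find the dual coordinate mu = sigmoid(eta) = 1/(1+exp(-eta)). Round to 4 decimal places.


Dual coordinate (expectation parameter) for Bernoulli:
mu = 1/(1+exp(-eta)).
eta = -3.26.
exp(-eta) = exp(3.26) = 26.049537.
mu = 1/(1+26.049537) = 0.0370

0.0370


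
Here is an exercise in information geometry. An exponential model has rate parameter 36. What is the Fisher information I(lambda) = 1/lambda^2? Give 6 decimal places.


Fisher information for exponential: I(lambda) = 1/lambda^2.
lambda = 36, lambda^2 = 1296.
I = 1/1296 = 0.000772

0.000772


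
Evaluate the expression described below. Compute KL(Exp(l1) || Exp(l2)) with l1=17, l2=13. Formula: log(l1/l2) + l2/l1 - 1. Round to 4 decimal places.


KL divergence for exponential family:
KL = log(l1/l2) + l2/l1 - 1.
log(17/13) = 0.268264.
13/17 = 0.764706.
KL = 0.268264 + 0.764706 - 1 = 0.0330

0.0330


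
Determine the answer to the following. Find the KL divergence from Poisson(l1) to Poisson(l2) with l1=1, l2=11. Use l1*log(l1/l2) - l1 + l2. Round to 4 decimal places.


KL divergence for Poisson:
KL = l1*log(l1/l2) - l1 + l2.
l1 = 1, l2 = 11.
log(1/11) = -2.397895.
l1*log(l1/l2) = 1 * -2.397895 = -2.397895.
KL = -2.397895 - 1 + 11 = 7.6021

7.6021


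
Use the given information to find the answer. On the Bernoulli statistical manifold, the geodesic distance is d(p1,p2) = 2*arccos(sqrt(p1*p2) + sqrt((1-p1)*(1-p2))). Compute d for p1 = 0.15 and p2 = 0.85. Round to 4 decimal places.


Geodesic distance on Bernoulli manifold:
d(p1,p2) = 2*arccos(sqrt(p1*p2) + sqrt((1-p1)*(1-p2))).
sqrt(p1*p2) = sqrt(0.15*0.85) = 0.357071.
sqrt((1-p1)*(1-p2)) = sqrt(0.85*0.15) = 0.357071.
arg = 0.357071 + 0.357071 = 0.714143.
d = 2*arccos(0.714143) = 1.5508

1.5508


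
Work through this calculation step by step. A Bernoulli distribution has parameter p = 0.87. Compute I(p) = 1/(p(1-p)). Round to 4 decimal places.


For Bernoulli(p), Fisher information is I(p) = 1/(p*(1-p)).
p = 0.87, 1-p = 0.13.
p*(1-p) = 0.1131.
I(p) = 1/0.1131 = 8.8417

8.8417


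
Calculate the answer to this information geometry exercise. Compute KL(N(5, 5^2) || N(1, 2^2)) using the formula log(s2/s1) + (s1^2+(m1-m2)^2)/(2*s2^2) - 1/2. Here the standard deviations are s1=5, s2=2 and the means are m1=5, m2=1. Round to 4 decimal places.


KL divergence between normal distributions:
KL = log(s2/s1) + (s1^2 + (m1-m2)^2)/(2*s2^2) - 1/2.
log(2/5) = -0.916291.
(5^2 + (5-1)^2)/(2*2^2) = (25 + 16)/8 = 5.125.
KL = -0.916291 + 5.125 - 0.5 = 3.7087

3.7087


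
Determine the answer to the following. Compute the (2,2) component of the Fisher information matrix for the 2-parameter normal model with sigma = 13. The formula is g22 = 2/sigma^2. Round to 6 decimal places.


For the 2-parameter normal family, the Fisher metric has:
  g11 = 1/sigma^2, g22 = 2/sigma^2.
sigma = 13, sigma^2 = 169.
g22 = 0.011834

0.011834


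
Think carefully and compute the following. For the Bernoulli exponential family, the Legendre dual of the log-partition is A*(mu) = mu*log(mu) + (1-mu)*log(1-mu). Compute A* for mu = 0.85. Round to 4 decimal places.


Legendre transform for Bernoulli:
A*(mu) = mu*log(mu) + (1-mu)*log(1-mu).
mu = 0.85, 1-mu = 0.15.
mu*log(mu) = 0.85*log(0.85) = -0.138141.
(1-mu)*log(1-mu) = 0.15*log(0.15) = -0.284568.
A* = -0.138141 + -0.284568 = -0.4227

-0.4227


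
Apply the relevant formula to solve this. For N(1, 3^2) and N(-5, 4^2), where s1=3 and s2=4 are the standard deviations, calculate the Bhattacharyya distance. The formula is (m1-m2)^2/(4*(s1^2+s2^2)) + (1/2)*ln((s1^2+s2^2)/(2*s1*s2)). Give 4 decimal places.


Bhattacharyya distance between two Gaussians:
DB = (m1-m2)^2/(4*(s1^2+s2^2)) + (1/2)*ln((s1^2+s2^2)/(2*s1*s2)).
(m1-m2)^2 = (6)^2 = 36.
s1^2+s2^2 = 9 + 16 = 25.
term1 = 36/100 = 0.36.
term2 = 0.5*ln(25/24.0) = 0.020411.
DB = 0.36 + 0.020411 = 0.3804

0.3804


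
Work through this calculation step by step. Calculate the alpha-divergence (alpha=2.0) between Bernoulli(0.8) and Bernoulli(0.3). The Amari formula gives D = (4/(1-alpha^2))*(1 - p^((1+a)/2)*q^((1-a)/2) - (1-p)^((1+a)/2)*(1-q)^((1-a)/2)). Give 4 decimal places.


Amari alpha-divergence:
D = (4/(1-alpha^2))*(1 - p^((1+a)/2)*q^((1-a)/2) - (1-p)^((1+a)/2)*(1-q)^((1-a)/2)).
alpha = 2.0, p = 0.8, q = 0.3.
e1 = (1+alpha)/2 = 1.5, e2 = (1-alpha)/2 = -0.5.
t1 = p^e1 * q^e2 = 0.8^1.5 * 0.3^-0.5 = 1.306395.
t2 = (1-p)^e1 * (1-q)^e2 = 0.2^1.5 * 0.7^-0.5 = 0.106904.
4/(1-alpha^2) = -1.333333.
D = -1.333333*(1 - 1.306395 - 0.106904) = 0.5511

0.5511


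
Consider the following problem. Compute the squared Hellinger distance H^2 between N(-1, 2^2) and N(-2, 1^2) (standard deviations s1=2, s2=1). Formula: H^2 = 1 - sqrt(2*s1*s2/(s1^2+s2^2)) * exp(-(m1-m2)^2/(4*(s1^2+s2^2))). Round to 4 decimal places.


Squared Hellinger distance for Gaussians:
H^2 = 1 - sqrt(2*s1*s2/(s1^2+s2^2)) * exp(-(m1-m2)^2/(4*(s1^2+s2^2))).
s1^2 = 4, s2^2 = 1, s1^2+s2^2 = 5.
sqrt(2*2*1/(5)) = 0.894427.
(m1-m2)^2 = (1)^2 = 1.
exp(-1/(4*5)) = exp(-0.05) = 0.951229.
H^2 = 1 - 0.894427*0.951229 = 0.1492

0.1492


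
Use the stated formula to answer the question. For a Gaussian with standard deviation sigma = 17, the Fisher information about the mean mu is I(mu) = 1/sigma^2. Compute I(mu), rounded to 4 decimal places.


The Fisher information for the mean of a normal distribution is I(mu) = 1/sigma^2.
sigma = 17, so sigma^2 = 289.
I(mu) = 1/289 = 0.0035

0.0035


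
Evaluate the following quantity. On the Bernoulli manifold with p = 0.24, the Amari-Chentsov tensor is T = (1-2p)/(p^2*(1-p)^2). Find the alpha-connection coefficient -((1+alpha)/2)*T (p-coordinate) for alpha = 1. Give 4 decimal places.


Skewness (Amari-Chentsov) tensor: T = (1-2p)/(p^2*(1-p)^2).
p = 0.24, 1-2p = 0.52, p^2 = 0.0576, (1-p)^2 = 0.5776.
T = 0.52/(0.0576 * 0.5776) = 15.629809.
In the p-coordinate, Gamma^(alpha) = Gamma^(0) - (alpha/2)*T with Gamma^(0) = (1/2)*g'(p) = -T/2,
so Gamma^(alpha) = -((1+alpha)/2)*T.
alpha = 1, -(1+alpha)/2 = -1.0.
Gamma = -1.0 * 15.629809 = -15.6298

-15.6298


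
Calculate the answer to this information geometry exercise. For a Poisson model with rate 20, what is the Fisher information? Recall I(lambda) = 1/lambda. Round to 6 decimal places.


Fisher information for Poisson: I(lambda) = 1/lambda.
lambda = 20.
I(lambda) = 1/20 = 0.050000

0.050000


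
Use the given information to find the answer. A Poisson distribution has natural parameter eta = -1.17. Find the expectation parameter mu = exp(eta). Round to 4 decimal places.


Expectation parameter for Poisson exponential family:
mu = exp(eta).
eta = -1.17.
mu = exp(-1.17) = 0.3104

0.3104


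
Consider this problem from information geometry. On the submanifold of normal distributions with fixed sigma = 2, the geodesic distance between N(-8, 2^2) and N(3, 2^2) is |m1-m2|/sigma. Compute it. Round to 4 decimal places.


On the fixed-variance normal subfamily, geodesic distance = |m1-m2|/sigma.
|-8 - 3| = 11.
sigma = 2.
d = 11/2 = 5.5000

5.5000


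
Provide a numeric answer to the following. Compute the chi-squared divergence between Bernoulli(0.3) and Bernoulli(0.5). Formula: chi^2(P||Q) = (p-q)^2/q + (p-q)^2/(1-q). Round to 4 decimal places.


Chi-squared divergence between Bernoulli distributions:
chi^2 = (p-q)^2/q + (p-q)^2/(1-q).
p = 0.3, q = 0.5, p-q = -0.2.
(p-q)^2 = 0.04.
term1 = 0.04/0.5 = 0.08.
term2 = 0.04/0.5 = 0.08.
chi^2 = 0.08 + 0.08 = 0.1600

0.1600


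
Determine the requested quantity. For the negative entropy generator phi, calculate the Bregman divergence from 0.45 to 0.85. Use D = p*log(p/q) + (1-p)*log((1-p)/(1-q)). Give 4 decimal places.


Bregman divergence with negative entropy generator:
D = p*log(p/q) + (1-p)*log((1-p)/(1-q)).
p = 0.45, q = 0.85.
p*log(p/q) = 0.45*log(0.45/0.85) = -0.286195.
(1-p)*log((1-p)/(1-q)) = 0.55*log(0.55/0.15) = 0.714606.
D = -0.286195 + 0.714606 = 0.4284

0.4284


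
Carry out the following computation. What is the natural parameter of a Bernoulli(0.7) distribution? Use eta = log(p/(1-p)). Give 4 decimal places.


Natural parameter for Bernoulli: eta = log(p/(1-p)).
p = 0.7, 1-p = 0.3.
p/(1-p) = 2.333333.
eta = log(2.333333) = 0.8473

0.8473


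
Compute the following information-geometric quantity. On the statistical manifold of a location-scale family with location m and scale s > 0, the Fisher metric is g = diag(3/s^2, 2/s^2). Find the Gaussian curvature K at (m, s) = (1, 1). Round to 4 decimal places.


The metric has the form g = (A dm^2 + B ds^2)/s^2 with A = 3, B = 2.
Substitute u = sqrt(A/B)*m: g = B*(du^2 + ds^2)/s^2, i.e. B times the
Poincare upper half-plane metric, which has constant Gaussian curvature -1.
Scaling a 2D metric by a constant c divides the Gaussian curvature by c,
so K = -1/B = -1/(2) = -0.5000 everywhere (the point (m, s) = (1, 1) is irrelevant:
the curvature is constant).
The requested Gaussian curvature is K = -0.5000.

-0.5000


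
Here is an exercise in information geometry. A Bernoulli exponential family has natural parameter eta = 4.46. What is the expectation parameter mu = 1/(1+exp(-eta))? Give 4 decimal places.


Dual coordinate (expectation parameter) for Bernoulli:
mu = 1/(1+exp(-eta)).
eta = 4.46.
exp(-eta) = exp(-4.46) = 0.011562.
mu = 1/(1+0.011562) = 0.9886

0.9886


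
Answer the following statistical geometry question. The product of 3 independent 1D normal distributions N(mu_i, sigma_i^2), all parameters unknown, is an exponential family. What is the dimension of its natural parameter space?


Exponential family dimension calculation:
Each univariate normal has two natural parameters (mu/sigma^2 and -1/(2 sigma^2)).
With 3 independent components, dim = 2 * 3 = 6.

6


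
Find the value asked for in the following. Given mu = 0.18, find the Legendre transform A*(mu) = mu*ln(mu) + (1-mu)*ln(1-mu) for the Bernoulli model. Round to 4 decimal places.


Legendre transform for Bernoulli:
A*(mu) = mu*log(mu) + (1-mu)*log(1-mu).
mu = 0.18, 1-mu = 0.82.
mu*log(mu) = 0.18*log(0.18) = -0.308664.
(1-mu)*log(1-mu) = 0.82*log(0.82) = -0.16273.
A* = -0.308664 + -0.16273 = -0.4714

-0.4714


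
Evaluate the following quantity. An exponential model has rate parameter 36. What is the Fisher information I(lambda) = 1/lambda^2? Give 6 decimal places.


Fisher information for exponential: I(lambda) = 1/lambda^2.
lambda = 36, lambda^2 = 1296.
I = 1/1296 = 0.000772

0.000772


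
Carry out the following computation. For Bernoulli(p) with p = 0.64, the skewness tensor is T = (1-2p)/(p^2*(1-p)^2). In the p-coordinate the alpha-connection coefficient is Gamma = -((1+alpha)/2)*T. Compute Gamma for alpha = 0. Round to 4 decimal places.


Skewness (Amari-Chentsov) tensor: T = (1-2p)/(p^2*(1-p)^2).
p = 0.64, 1-2p = -0.28, p^2 = 0.4096, (1-p)^2 = 0.1296.
T = -0.28/(0.4096 * 0.1296) = -5.274643.
In the p-coordinate, Gamma^(alpha) = Gamma^(0) - (alpha/2)*T with Gamma^(0) = (1/2)*g'(p) = -T/2,
so Gamma^(alpha) = -((1+alpha)/2)*T.
alpha = 0, -(1+alpha)/2 = -0.5.
Gamma = -0.5 * -5.274643 = 2.6373

2.6373


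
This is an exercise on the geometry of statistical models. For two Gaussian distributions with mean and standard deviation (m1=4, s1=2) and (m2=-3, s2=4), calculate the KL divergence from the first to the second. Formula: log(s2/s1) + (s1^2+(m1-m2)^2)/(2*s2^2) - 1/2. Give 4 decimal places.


KL divergence between normal distributions:
KL = log(s2/s1) + (s1^2 + (m1-m2)^2)/(2*s2^2) - 1/2.
log(4/2) = 0.693147.
(2^2 + (4--3)^2)/(2*4^2) = (4 + 49)/32 = 1.65625.
KL = 0.693147 + 1.65625 - 0.5 = 1.8494

1.8494


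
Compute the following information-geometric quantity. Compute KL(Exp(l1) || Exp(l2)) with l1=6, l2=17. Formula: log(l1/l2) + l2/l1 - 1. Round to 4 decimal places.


KL divergence for exponential family:
KL = log(l1/l2) + l2/l1 - 1.
log(6/17) = -1.041454.
17/6 = 2.833333.
KL = -1.041454 + 2.833333 - 1 = 0.7919

0.7919


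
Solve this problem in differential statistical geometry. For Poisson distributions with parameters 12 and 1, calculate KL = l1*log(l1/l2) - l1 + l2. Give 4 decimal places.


KL divergence for Poisson:
KL = l1*log(l1/l2) - l1 + l2.
l1 = 12, l2 = 1.
log(12/1) = 2.484907.
l1*log(l1/l2) = 12 * 2.484907 = 29.81888.
KL = 29.81888 - 12 + 1 = 18.8189

18.8189


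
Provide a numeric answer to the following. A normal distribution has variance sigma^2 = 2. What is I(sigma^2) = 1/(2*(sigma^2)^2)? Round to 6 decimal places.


Fisher information for variance: I(sigma^2) = 1/(2*sigma^4).
sigma^2 = 2, so sigma^4 = 4.
I = 1/(2*4) = 1/8 = 0.125000

0.125000


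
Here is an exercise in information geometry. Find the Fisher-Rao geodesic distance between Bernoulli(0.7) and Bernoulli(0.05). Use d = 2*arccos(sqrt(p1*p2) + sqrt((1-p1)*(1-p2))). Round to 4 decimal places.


Geodesic distance on Bernoulli manifold:
d(p1,p2) = 2*arccos(sqrt(p1*p2) + sqrt((1-p1)*(1-p2))).
sqrt(p1*p2) = sqrt(0.7*0.05) = 0.187083.
sqrt((1-p1)*(1-p2)) = sqrt(0.3*0.95) = 0.533854.
arg = 0.187083 + 0.533854 = 0.720937.
d = 2*arccos(0.720937) = 1.5313

1.5313


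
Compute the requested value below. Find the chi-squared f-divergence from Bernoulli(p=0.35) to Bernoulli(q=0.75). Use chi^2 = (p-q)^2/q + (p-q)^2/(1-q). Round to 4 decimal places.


Chi-squared divergence between Bernoulli distributions:
chi^2 = (p-q)^2/q + (p-q)^2/(1-q).
p = 0.35, q = 0.75, p-q = -0.4.
(p-q)^2 = 0.16.
term1 = 0.16/0.75 = 0.213333.
term2 = 0.16/0.25 = 0.64.
chi^2 = 0.213333 + 0.64 = 0.8533

0.8533


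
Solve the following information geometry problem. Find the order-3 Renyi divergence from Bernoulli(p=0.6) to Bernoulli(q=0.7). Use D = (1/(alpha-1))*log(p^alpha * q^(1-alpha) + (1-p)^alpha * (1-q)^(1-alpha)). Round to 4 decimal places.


Renyi divergence of order alpha between Bernoulli distributions:
D = (1/(alpha-1))*log(p^alpha * q^(1-alpha) + (1-p)^alpha * (1-q)^(1-alpha)).
alpha = 3, p = 0.6, q = 0.7.
p^alpha * q^(1-alpha) = 0.6^3 * 0.7^-2 = 0.440816.
(1-p)^alpha * (1-q)^(1-alpha) = 0.4^3 * 0.3^-2 = 0.711111.
sum = 0.440816 + 0.711111 = 1.151927.
D = (1/2)*log(1.151927) = 0.0707

0.0707


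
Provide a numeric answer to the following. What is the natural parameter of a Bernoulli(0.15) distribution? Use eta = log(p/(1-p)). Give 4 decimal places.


Natural parameter for Bernoulli: eta = log(p/(1-p)).
p = 0.15, 1-p = 0.85.
p/(1-p) = 0.176471.
eta = log(0.176471) = -1.7346

-1.7346


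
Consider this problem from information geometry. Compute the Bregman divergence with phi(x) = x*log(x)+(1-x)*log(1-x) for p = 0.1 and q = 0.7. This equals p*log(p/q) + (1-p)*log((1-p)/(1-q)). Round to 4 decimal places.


Bregman divergence with negative entropy generator:
D = p*log(p/q) + (1-p)*log((1-p)/(1-q)).
p = 0.1, q = 0.7.
p*log(p/q) = 0.1*log(0.1/0.7) = -0.194591.
(1-p)*log((1-p)/(1-q)) = 0.9*log(0.9/0.3) = 0.988751.
D = -0.194591 + 0.988751 = 0.7942

0.7942


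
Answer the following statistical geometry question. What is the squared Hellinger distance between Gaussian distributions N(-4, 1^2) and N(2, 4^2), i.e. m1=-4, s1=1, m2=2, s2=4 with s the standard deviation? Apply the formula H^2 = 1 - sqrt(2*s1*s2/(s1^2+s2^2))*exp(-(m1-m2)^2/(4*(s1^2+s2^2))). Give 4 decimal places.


Squared Hellinger distance for Gaussians:
H^2 = 1 - sqrt(2*s1*s2/(s1^2+s2^2)) * exp(-(m1-m2)^2/(4*(s1^2+s2^2))).
s1^2 = 1, s2^2 = 16, s1^2+s2^2 = 17.
sqrt(2*1*4/(17)) = 0.685994.
(m1-m2)^2 = (-6)^2 = 36.
exp(-36/(4*17)) = exp(-0.529412) = 0.588951.
H^2 = 1 - 0.685994*0.588951 = 0.5960

0.5960


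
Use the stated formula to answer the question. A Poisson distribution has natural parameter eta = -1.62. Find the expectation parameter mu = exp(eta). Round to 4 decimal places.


Expectation parameter for Poisson exponential family:
mu = exp(eta).
eta = -1.62.
mu = exp(-1.62) = 0.1979

0.1979


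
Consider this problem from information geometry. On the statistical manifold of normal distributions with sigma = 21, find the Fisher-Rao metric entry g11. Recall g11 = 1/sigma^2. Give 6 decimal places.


For the 2-parameter normal family, the Fisher metric has:
  g11 = 1/sigma^2, g22 = 2/sigma^2.
sigma = 21, sigma^2 = 441.
g11 = 0.002268

0.002268


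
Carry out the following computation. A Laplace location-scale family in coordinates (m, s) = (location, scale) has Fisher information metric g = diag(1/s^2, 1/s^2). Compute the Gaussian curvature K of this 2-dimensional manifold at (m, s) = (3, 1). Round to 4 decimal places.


The metric has the form g = (A dm^2 + B ds^2)/s^2 with A = 1, B = 1.
Substitute u = sqrt(A/B)*m: g = B*(du^2 + ds^2)/s^2, i.e. B times the
Poincare upper half-plane metric, which has constant Gaussian curvature -1.
Scaling a 2D metric by a constant c divides the Gaussian curvature by c,
so K = -1/B = -1/(1) = -1.0000 everywhere (the point (m, s) = (3, 1) is irrelevant:
the curvature is constant).
The requested Gaussian curvature is K = -1.0000.

-1.0000


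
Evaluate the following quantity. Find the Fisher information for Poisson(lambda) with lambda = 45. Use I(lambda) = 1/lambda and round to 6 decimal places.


Fisher information for Poisson: I(lambda) = 1/lambda.
lambda = 45.
I(lambda) = 1/45 = 0.022222

0.022222


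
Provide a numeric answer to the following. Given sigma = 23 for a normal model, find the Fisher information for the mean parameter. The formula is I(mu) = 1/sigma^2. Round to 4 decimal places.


The Fisher information for the mean of a normal distribution is I(mu) = 1/sigma^2.
sigma = 23, so sigma^2 = 529.
I(mu) = 1/529 = 0.0019

0.0019


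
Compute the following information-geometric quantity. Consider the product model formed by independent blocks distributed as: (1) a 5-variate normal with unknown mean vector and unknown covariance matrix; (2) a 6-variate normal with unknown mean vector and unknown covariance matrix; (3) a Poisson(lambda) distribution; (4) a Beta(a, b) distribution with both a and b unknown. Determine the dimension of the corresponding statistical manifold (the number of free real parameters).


The dimension of a statistical manifold equals the number of free
(independent) real parameters of the model. For a product of independent
blocks the parameter counts add.
- 5-variate normal: 5 (mean) + 5*6/2 = 15 (symmetric covariance) = 20.
- 6-variate normal: 6 (mean) + 6*7/2 = 21 (symmetric covariance) = 27.
- Poisson (lambda): 1.
- Beta (a, b): 2.
Total = 20 + 27 + 1 + 2 = 50.
Dimension = 50

50


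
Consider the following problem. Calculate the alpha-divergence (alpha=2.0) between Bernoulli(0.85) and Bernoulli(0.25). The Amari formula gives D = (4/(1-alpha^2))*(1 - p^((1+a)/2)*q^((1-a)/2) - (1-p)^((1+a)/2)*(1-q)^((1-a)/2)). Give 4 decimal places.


Amari alpha-divergence:
D = (4/(1-alpha^2))*(1 - p^((1+a)/2)*q^((1-a)/2) - (1-p)^((1+a)/2)*(1-q)^((1-a)/2)).
alpha = 2.0, p = 0.85, q = 0.25.
e1 = (1+alpha)/2 = 1.5, e2 = (1-alpha)/2 = -0.5.
t1 = p^e1 * q^e2 = 0.85^1.5 * 0.25^-0.5 = 1.567323.
t2 = (1-p)^e1 * (1-q)^e2 = 0.15^1.5 * 0.75^-0.5 = 0.067082.
4/(1-alpha^2) = -1.333333.
D = -1.333333*(1 - 1.567323 - 0.067082) = 0.8459

0.8459


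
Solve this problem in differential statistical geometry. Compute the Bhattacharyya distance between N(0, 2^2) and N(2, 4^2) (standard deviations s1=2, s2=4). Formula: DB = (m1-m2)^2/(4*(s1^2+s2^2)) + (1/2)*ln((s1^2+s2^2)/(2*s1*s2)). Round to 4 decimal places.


Bhattacharyya distance between two Gaussians:
DB = (m1-m2)^2/(4*(s1^2+s2^2)) + (1/2)*ln((s1^2+s2^2)/(2*s1*s2)).
(m1-m2)^2 = (-2)^2 = 4.
s1^2+s2^2 = 4 + 16 = 20.
term1 = 4/80 = 0.05.
term2 = 0.5*ln(20/16.0) = 0.111572.
DB = 0.05 + 0.111572 = 0.1616

0.1616


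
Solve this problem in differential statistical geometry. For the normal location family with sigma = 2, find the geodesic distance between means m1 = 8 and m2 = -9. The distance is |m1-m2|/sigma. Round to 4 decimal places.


On the fixed-variance normal subfamily, geodesic distance = |m1-m2|/sigma.
|8 - -9| = 17.
sigma = 2.
d = 17/2 = 8.5000

8.5000


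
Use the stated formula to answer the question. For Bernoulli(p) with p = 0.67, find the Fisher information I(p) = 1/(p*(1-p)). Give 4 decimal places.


For Bernoulli(p), Fisher information is I(p) = 1/(p*(1-p)).
p = 0.67, 1-p = 0.33.
p*(1-p) = 0.2211.
I(p) = 1/0.2211 = 4.5228

4.5228


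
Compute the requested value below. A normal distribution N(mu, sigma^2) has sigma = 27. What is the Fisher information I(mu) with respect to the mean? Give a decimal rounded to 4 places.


The Fisher information for the mean of a normal distribution is I(mu) = 1/sigma^2.
sigma = 27, so sigma^2 = 729.
I(mu) = 1/729 = 0.0014

0.0014


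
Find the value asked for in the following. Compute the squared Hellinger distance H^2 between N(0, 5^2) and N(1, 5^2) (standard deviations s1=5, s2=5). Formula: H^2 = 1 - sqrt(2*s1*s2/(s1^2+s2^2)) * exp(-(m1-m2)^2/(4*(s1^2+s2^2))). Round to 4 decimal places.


Squared Hellinger distance for Gaussians:
H^2 = 1 - sqrt(2*s1*s2/(s1^2+s2^2)) * exp(-(m1-m2)^2/(4*(s1^2+s2^2))).
s1^2 = 25, s2^2 = 25, s1^2+s2^2 = 50.
sqrt(2*5*5/(50)) = 1.0.
(m1-m2)^2 = (-1)^2 = 1.
exp(-1/(4*50)) = exp(-0.005) = 0.995012.
H^2 = 1 - 1.0*0.995012 = 0.0050

0.0050


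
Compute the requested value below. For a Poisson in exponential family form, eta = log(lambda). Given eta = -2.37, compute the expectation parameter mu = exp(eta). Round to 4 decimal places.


Expectation parameter for Poisson exponential family:
mu = exp(eta).
eta = -2.37.
mu = exp(-2.37) = 0.0935

0.0935


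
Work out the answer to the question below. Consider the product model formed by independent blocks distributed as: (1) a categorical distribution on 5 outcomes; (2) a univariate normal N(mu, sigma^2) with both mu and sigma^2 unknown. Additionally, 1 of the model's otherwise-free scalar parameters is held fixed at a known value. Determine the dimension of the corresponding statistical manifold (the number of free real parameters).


The dimension of a statistical manifold equals the number of free
(independent) real parameters of the model. For a product of independent
blocks the parameter counts add.
- categorical on 5 outcomes (probabilities sum to 1): 5-1 = 4.
- normal (mu, sigma^2): 2.
Total = 4 + 2 = 6.
1 parameter(s) fixed at known values: 6 - 1 = 5.
Dimension = 5

5


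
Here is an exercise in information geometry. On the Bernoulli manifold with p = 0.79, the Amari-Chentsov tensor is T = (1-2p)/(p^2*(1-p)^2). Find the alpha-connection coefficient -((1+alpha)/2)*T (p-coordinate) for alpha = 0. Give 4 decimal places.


Skewness (Amari-Chentsov) tensor: T = (1-2p)/(p^2*(1-p)^2).
p = 0.79, 1-2p = -0.58, p^2 = 0.6241, (1-p)^2 = 0.0441.
T = -0.58/(0.6241 * 0.0441) = -21.07343.
In the p-coordinate, Gamma^(alpha) = Gamma^(0) - (alpha/2)*T with Gamma^(0) = (1/2)*g'(p) = -T/2,
so Gamma^(alpha) = -((1+alpha)/2)*T.
alpha = 0, -(1+alpha)/2 = -0.5.
Gamma = -0.5 * -21.07343 = 10.5367

10.5367


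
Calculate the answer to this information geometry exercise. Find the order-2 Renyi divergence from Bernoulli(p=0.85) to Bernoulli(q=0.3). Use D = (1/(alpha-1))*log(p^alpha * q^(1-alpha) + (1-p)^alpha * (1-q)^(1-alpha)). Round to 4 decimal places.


Renyi divergence of order alpha between Bernoulli distributions:
D = (1/(alpha-1))*log(p^alpha * q^(1-alpha) + (1-p)^alpha * (1-q)^(1-alpha)).
alpha = 2, p = 0.85, q = 0.3.
p^alpha * q^(1-alpha) = 0.85^2 * 0.3^-1 = 2.408333.
(1-p)^alpha * (1-q)^(1-alpha) = 0.15^2 * 0.7^-1 = 0.032143.
sum = 2.408333 + 0.032143 = 2.440476.
D = (1/1)*log(2.440476) = 0.8922

0.8922


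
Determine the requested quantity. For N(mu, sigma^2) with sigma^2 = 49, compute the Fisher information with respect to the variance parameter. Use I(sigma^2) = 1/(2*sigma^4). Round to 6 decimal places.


Fisher information for variance: I(sigma^2) = 1/(2*sigma^4).
sigma^2 = 49, so sigma^4 = 2401.
I = 1/(2*2401) = 1/4802 = 0.000208

0.000208


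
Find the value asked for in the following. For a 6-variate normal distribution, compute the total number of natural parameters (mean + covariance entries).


Exponential family dimension calculation:
For 6-dim MVN: mean has 6 params, covariance has 6*7/2 = 21 unique entries.
Total dim = 6 + 21 = 27.

27


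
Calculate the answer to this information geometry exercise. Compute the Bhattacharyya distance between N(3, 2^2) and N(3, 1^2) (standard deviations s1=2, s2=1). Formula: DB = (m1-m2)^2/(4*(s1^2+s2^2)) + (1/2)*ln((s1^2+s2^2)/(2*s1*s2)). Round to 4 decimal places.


Bhattacharyya distance between two Gaussians:
DB = (m1-m2)^2/(4*(s1^2+s2^2)) + (1/2)*ln((s1^2+s2^2)/(2*s1*s2)).
(m1-m2)^2 = (0)^2 = 0.
s1^2+s2^2 = 4 + 1 = 5.
term1 = 0/20 = 0.0.
term2 = 0.5*ln(5/4.0) = 0.111572.
DB = 0.0 + 0.111572 = 0.1116

0.1116


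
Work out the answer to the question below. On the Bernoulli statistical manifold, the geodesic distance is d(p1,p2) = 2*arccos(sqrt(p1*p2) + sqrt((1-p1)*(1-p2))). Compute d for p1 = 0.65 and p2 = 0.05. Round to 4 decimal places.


Geodesic distance on Bernoulli manifold:
d(p1,p2) = 2*arccos(sqrt(p1*p2) + sqrt((1-p1)*(1-p2))).
sqrt(p1*p2) = sqrt(0.65*0.05) = 0.180278.
sqrt((1-p1)*(1-p2)) = sqrt(0.35*0.95) = 0.576628.
arg = 0.180278 + 0.576628 = 0.756906.
d = 2*arccos(0.756906) = 1.4245

1.4245
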